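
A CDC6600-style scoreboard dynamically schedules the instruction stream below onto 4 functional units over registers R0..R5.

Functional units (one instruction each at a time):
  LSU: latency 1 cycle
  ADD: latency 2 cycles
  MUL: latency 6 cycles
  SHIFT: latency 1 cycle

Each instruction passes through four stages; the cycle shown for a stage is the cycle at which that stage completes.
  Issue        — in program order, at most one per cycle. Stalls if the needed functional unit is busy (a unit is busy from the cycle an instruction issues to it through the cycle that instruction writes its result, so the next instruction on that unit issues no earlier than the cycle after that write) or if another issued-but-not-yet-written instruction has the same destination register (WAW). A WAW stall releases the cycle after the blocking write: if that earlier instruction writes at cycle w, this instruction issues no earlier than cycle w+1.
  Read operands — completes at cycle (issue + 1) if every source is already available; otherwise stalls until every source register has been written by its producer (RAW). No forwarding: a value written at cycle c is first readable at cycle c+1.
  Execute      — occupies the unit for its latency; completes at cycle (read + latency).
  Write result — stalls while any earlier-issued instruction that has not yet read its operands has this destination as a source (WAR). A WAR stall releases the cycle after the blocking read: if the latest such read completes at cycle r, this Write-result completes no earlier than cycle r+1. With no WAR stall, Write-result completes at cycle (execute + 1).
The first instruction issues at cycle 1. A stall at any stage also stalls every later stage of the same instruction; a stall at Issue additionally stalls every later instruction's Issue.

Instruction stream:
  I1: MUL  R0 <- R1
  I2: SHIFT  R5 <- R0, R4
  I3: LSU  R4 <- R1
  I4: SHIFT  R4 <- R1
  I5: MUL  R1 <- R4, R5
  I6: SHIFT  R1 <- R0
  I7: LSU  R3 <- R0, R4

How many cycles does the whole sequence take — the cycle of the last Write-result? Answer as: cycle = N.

I1: IS=1 RO=2 EX=8 WR=9
I2: IS=2 RO=10 EX=11 WR=12  [RAW R0: wait I1 write@9]
I3: IS=3 RO=4 EX=5 WR=11  [WAR R4: wait I2 read@10]
I4: IS=13 RO=14 EX=15 WR=16  [struct: SHIFT busy until I2 writes@12]
I5: IS=14 RO=17 EX=23 WR=24  [RAW R4: wait I4 write@16]
I6: IS=25 RO=26 EX=27 WR=28  [WAW R1: wait I5 write@24]
I7: IS=26 RO=27 EX=28 WR=29

cycle = 29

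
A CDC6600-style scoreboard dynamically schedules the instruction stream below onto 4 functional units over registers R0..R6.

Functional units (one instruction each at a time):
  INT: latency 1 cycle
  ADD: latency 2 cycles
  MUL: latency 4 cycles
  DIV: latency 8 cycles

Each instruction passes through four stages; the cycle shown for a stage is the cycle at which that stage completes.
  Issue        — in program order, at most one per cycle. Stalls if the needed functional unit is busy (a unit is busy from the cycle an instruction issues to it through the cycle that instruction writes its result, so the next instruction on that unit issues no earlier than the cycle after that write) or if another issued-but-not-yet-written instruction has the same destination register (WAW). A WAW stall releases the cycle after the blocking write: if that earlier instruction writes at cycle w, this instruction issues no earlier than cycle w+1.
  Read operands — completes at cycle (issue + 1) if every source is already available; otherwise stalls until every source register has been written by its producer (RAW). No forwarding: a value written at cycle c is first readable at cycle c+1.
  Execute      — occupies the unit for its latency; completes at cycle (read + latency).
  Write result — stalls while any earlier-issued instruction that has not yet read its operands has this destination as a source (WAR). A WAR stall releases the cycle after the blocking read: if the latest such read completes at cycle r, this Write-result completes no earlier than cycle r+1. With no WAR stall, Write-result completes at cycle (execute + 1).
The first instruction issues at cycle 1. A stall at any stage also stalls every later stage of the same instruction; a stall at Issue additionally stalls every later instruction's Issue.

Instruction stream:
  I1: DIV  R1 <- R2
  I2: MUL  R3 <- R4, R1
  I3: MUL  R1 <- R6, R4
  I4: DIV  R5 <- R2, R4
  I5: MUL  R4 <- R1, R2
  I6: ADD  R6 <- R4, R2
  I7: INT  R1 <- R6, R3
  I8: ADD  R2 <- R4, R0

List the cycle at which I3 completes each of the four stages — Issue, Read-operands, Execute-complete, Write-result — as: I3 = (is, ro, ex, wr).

t=1  I1 dispatched to DIV
t=2  I1 operands ready | I2 dispatched to MUL
t=10  I1 complete
t=11  R1←I1
t=12  I2 operands ready
t=16  I2 complete
t=17  R3←I2
t=18  I3 dispatched to MUL
t=19  I3 operands ready | I4 dispatched to DIV
t=20  I4 operands ready
t=23  I3 complete
t=24  R1←I3
t=25  I5 dispatched to MUL
t=26  I5 operands ready | I6 dispatched to ADD
t=27  I7 dispatched to INT
t=28  I4 complete
t=29  R5←I4
t=30  I5 complete
t=31  R4←I5
t=32  I6 operands ready
t=34  I6 complete
t=35  R6←I6
t=36  I7 operands ready | I8 dispatched to ADD
t=37  I7 complete | I8 operands ready
t=38  R1←I7
t=39  I8 complete
t=40  R2←I8

I3 = (18, 19, 23, 24)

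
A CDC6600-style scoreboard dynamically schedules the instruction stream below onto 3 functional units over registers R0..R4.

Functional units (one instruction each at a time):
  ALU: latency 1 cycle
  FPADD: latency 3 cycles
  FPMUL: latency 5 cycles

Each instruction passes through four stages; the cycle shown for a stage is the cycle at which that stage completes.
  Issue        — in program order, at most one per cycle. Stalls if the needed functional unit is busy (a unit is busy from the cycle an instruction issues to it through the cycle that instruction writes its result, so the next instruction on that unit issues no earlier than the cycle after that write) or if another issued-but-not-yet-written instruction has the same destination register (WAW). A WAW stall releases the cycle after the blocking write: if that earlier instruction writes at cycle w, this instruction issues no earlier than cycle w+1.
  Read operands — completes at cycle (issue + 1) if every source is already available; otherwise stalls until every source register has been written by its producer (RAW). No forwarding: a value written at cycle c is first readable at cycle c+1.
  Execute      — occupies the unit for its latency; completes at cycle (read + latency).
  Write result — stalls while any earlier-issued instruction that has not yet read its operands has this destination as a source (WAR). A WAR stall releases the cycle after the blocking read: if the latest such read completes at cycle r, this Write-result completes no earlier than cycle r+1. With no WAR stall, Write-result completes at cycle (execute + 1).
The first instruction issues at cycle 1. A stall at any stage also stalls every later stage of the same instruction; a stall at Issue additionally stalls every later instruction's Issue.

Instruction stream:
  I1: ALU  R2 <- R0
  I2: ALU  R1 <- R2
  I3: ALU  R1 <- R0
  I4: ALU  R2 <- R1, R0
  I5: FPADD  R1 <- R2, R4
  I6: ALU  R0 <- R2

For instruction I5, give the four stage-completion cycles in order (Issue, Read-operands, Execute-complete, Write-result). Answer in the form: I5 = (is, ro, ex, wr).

[1] issue I1 (ALU)
[2] I1 read-ops
[3] I1 finished on ALU
[4] I1→R2
[5] issue I2 (ALU)
[6] I2 read-ops
[7] I2 finished on ALU
[8] I2→R1
[9] issue I3 (ALU)
[10] I3 read-ops
[11] I3 finished on ALU
[12] I3→R1
[13] issue I4 (ALU)
[14] I4 read-ops; issue I5 (FPADD)
[15] I4 finished on ALU
[16] I4→R2
[17] I5 read-ops; issue I6 (ALU)
[18] I6 read-ops
[19] I6 finished on ALU
[20] I5 finished on FPADD; I6→R0
[21] I5→R1

I5 = (14, 17, 20, 21)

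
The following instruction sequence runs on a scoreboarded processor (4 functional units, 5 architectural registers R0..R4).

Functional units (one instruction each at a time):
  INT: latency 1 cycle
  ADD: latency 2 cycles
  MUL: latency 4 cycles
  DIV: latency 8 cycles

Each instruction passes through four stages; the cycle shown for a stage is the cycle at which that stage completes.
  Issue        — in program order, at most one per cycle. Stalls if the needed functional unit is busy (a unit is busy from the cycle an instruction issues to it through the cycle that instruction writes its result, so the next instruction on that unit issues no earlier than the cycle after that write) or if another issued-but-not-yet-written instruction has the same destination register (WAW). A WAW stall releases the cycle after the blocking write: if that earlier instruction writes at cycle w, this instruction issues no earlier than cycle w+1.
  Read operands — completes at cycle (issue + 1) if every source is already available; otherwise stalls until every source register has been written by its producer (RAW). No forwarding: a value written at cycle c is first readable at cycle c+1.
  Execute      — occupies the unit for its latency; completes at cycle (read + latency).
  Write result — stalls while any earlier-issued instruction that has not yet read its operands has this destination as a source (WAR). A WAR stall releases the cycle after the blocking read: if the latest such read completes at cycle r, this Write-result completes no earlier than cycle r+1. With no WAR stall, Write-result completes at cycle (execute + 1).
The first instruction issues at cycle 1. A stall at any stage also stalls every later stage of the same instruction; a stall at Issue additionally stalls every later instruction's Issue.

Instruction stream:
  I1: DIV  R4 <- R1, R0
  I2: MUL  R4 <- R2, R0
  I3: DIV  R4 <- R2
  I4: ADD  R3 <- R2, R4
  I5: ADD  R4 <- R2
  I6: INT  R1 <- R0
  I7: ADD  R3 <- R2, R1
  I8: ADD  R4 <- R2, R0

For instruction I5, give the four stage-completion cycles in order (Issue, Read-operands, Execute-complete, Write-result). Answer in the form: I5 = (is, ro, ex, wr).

I1  is:1  ro:2  ex:10  wr:11
I2  is:12  ro:13  ex:17  wr:18  — WAW R4: wait I1 write@11
I3  is:19  ro:20  ex:28  wr:29  — WAW R4: wait I2 write@18
I4  is:20  ro:30  ex:32  wr:33  — RAW R4: wait I3 write@29
I5  is:34  ro:35  ex:37  wr:38  — struct: ADD busy until I4 writes@33
I6  is:35  ro:36  ex:37  wr:38
I7  is:39  ro:40  ex:42  wr:43  — struct: ADD busy until I5 writes@38
I8  is:44  ro:45  ex:47  wr:48  — struct: ADD busy until I7 writes@43

I5 = (34, 35, 37, 38)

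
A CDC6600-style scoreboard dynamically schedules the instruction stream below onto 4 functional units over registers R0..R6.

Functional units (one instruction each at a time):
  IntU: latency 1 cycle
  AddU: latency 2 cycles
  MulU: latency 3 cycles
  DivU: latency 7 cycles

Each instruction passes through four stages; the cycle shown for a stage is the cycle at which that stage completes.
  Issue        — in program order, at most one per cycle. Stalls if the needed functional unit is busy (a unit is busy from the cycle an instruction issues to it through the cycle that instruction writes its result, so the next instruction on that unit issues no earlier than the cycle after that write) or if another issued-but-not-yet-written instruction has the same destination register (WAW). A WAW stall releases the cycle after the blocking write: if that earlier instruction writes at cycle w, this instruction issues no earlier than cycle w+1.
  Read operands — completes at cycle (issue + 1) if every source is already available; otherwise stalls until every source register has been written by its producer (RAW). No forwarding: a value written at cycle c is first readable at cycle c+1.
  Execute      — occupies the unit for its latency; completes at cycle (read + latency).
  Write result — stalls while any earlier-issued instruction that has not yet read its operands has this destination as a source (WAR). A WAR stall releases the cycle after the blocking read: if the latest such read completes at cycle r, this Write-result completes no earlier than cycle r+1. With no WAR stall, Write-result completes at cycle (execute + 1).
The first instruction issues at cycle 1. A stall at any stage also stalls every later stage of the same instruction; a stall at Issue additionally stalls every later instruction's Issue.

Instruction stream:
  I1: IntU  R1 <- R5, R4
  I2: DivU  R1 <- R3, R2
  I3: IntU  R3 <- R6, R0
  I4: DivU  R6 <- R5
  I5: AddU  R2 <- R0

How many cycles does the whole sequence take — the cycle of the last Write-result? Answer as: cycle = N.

cycle = 24

t=1  I1 dispatched to IntU
t=2  I1 operands ready
t=3  I1 complete
t=4  R1←I1
t=5  I2 dispatched to DivU
t=6  I2 operands ready; I3 dispatched to IntU
t=7  I3 operands ready
t=8  I3 complete
t=9  R3←I3
t=13  I2 complete
t=14  R1←I2
t=15  I4 dispatched to DivU
t=16  I4 operands ready; I5 dispatched to AddU
t=17  I5 operands ready
t=19  I5 complete
t=20  R2←I5
t=23  I4 complete
t=24  R6←I4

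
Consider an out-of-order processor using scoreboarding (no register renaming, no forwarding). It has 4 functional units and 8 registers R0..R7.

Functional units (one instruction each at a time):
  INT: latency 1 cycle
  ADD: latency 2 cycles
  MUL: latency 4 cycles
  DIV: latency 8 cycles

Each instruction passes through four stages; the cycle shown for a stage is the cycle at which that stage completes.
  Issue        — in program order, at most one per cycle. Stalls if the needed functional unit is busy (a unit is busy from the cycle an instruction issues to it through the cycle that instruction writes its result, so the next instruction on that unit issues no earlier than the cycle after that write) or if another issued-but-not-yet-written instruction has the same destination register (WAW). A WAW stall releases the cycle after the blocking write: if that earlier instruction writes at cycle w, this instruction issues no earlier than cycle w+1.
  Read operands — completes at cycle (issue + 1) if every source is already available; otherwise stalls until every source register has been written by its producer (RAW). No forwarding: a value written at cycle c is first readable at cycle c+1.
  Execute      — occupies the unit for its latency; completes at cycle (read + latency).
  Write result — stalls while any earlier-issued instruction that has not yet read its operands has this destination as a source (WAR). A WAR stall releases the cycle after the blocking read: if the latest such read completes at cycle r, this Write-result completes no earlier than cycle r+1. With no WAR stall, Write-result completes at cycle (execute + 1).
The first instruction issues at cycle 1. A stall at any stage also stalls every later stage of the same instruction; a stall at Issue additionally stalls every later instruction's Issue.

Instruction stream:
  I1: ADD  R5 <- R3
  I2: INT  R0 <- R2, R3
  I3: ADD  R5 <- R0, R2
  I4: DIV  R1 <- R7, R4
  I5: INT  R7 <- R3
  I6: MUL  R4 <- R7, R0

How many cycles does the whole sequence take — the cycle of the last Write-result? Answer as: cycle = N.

1) issue 1, read 2, done 4, write 5
2) issue 2, read 3, done 4, write 5
3) issue 6, read 7, done 9, write 10  <struct: ADD busy until I1 writes@5>
4) issue 7, read 8, done 16, write 17
5) issue 8, read 9, done 10, write 11
6) issue 9, read 12, done 16, write 17  <RAW R7: wait I5 write@11>

cycle = 17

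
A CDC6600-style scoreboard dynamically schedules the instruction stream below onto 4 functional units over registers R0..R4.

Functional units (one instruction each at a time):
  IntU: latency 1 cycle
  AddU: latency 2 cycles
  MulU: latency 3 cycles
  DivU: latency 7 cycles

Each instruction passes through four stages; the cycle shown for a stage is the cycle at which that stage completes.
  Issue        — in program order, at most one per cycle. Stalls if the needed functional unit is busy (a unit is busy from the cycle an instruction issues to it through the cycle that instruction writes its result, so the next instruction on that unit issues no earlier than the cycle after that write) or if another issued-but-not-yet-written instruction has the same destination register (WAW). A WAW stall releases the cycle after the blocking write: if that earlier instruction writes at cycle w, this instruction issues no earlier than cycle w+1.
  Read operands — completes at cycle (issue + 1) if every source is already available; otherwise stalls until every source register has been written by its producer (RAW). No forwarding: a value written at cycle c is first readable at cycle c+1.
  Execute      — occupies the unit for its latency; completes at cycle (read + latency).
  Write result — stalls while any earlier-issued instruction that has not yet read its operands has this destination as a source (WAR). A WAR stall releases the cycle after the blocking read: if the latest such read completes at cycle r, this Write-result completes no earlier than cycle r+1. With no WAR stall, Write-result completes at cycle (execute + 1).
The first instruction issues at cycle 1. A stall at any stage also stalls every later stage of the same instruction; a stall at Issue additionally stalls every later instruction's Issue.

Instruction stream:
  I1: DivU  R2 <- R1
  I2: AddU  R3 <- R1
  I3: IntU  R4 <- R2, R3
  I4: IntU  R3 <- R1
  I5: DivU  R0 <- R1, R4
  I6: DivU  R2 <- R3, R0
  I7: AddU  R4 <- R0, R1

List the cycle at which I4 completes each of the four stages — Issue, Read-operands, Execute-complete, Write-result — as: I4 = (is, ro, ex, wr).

t=1  I1 issues→DivU
t=2  I1 reads | I2 issues→AddU
t=3  I2 reads | I3 issues→IntU
t=5  I2 exec-done
t=6  I2 writes R3
t=9  I1 exec-done
t=10  I1 writes R2
t=11  I3 reads
t=12  I3 exec-done
t=13  I3 writes R4
t=14  I4 issues→IntU
t=15  I4 reads | I5 issues→DivU
t=16  I4 exec-done | I5 reads
t=17  I4 writes R3
t=23  I5 exec-done
t=24  I5 writes R0
t=25  I6 issues→DivU
t=26  I6 reads | I7 issues→AddU
t=27  I7 reads
t=29  I7 exec-done
t=30  I7 writes R4
t=33  I6 exec-done
t=34  I6 writes R2

I4 = (14, 15, 16, 17)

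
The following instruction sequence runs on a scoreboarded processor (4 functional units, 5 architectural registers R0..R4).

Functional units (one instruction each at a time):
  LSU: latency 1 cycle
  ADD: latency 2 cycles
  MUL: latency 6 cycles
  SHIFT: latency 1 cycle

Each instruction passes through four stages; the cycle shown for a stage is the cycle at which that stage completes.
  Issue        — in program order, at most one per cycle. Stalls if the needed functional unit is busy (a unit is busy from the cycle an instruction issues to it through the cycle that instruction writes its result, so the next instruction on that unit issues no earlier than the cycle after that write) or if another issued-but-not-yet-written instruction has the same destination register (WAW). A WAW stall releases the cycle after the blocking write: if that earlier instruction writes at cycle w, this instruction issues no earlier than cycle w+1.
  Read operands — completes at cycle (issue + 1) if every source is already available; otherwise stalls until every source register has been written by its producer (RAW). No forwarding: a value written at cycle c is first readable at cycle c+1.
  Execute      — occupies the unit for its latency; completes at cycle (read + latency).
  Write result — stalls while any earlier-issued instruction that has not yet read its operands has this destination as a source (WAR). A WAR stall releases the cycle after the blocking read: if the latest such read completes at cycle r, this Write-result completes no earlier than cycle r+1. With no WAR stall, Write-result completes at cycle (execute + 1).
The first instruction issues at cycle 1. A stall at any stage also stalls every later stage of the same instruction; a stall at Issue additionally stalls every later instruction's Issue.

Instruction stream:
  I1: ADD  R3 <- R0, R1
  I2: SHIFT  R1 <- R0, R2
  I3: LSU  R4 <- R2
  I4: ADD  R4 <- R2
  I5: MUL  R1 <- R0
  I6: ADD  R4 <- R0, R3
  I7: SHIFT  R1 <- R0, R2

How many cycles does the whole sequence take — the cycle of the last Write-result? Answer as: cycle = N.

cycle = 20

t=1  I1→ADD
t=2  I1 RO · I2→SHIFT
t=3  I2 RO · I3→LSU
t=4  I1 EX · I2 EX · I3 RO
t=5  I1 WR R3 · I2 WR R1 · I3 EX
t=6  I3 WR R4
t=7  I4→ADD
t=8  I4 RO · I5→MUL
t=9  I5 RO
t=10  I4 EX
t=11  I4 WR R4
t=12  I6→ADD
t=13  I6 RO
t=15  I5 EX · I6 EX
t=16  I5 WR R1 · I6 WR R4
t=17  I7→SHIFT
t=18  I7 RO
t=19  I7 EX
t=20  I7 WR R1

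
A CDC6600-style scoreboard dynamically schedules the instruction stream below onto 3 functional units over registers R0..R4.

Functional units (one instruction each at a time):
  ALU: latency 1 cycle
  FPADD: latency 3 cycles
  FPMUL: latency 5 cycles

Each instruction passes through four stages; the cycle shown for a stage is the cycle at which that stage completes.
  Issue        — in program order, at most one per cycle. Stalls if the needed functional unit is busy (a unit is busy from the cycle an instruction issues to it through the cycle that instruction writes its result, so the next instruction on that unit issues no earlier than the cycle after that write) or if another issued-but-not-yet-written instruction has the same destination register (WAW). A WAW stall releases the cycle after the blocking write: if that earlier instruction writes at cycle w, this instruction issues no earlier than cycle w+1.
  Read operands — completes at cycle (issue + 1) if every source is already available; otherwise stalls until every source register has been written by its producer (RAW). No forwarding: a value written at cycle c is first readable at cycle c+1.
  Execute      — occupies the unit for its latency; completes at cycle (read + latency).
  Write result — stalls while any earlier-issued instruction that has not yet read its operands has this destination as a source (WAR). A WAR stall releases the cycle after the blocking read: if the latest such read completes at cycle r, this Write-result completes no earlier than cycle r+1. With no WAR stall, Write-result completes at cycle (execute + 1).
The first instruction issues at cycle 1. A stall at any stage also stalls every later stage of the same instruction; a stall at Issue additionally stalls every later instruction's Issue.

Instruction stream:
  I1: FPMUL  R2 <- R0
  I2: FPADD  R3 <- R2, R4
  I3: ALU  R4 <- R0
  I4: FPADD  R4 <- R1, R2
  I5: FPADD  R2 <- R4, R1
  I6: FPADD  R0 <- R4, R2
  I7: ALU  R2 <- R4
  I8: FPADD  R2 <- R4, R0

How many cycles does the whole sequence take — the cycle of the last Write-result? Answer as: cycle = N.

cycle = 37

t=1  I1→FPMUL
t=2  I1 RO, I2→FPADD
t=3  I3→ALU
t=4  I3 RO
t=5  I3 EX
t=7  I1 EX
t=8  I1 WR R2
t=9  I2 RO
t=10  I3 WR R4
t=12  I2 EX
t=13  I2 WR R3
t=14  I4→FPADD
t=15  I4 RO
t=18  I4 EX
t=19  I4 WR R4
t=20  I5→FPADD
t=21  I5 RO
t=24  I5 EX
t=25  I5 WR R2
t=26  I6→FPADD
t=27  I6 RO, I7→ALU
t=28  I7 RO
t=29  I7 EX
t=30  I6 EX, I7 WR R2
t=31  I6 WR R0
t=32  I8→FPADD
t=33  I8 RO
t=36  I8 EX
t=37  I8 WR R2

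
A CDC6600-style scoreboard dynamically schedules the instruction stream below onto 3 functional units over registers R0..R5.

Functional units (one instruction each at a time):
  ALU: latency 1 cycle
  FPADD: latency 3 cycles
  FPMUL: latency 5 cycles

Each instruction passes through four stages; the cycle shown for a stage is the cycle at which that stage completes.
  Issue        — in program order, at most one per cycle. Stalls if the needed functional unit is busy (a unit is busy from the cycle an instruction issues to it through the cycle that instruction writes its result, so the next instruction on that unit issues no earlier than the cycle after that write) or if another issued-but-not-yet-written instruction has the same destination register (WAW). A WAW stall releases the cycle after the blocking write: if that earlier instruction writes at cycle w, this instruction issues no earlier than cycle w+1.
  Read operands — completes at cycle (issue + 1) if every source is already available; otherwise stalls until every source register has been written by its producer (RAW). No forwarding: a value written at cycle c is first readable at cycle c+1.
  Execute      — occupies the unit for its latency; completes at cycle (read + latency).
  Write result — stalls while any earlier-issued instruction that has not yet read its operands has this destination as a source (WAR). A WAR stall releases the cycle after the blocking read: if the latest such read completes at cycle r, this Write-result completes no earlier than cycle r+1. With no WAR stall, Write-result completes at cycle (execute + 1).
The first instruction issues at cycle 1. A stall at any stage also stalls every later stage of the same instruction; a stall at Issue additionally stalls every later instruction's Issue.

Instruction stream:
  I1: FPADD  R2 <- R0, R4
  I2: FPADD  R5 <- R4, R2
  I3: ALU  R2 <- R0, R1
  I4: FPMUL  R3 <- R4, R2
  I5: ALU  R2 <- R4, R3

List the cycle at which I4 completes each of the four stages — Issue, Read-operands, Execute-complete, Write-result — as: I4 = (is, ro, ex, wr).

1) issue 1, read 2, done 5, write 6
2) issue 7, read 8, done 11, write 12  <struct: FPADD busy until I1 writes@6>
3) issue 8, read 9, done 10, write 11
4) issue 9, read 12, done 17, write 18  <RAW R2: wait I3 write@11>
5) issue 12, read 19, done 20, write 21  <struct: ALU busy until I3 writes@11 / RAW R3: wait I4 write@18>

I4 = (9, 12, 17, 18)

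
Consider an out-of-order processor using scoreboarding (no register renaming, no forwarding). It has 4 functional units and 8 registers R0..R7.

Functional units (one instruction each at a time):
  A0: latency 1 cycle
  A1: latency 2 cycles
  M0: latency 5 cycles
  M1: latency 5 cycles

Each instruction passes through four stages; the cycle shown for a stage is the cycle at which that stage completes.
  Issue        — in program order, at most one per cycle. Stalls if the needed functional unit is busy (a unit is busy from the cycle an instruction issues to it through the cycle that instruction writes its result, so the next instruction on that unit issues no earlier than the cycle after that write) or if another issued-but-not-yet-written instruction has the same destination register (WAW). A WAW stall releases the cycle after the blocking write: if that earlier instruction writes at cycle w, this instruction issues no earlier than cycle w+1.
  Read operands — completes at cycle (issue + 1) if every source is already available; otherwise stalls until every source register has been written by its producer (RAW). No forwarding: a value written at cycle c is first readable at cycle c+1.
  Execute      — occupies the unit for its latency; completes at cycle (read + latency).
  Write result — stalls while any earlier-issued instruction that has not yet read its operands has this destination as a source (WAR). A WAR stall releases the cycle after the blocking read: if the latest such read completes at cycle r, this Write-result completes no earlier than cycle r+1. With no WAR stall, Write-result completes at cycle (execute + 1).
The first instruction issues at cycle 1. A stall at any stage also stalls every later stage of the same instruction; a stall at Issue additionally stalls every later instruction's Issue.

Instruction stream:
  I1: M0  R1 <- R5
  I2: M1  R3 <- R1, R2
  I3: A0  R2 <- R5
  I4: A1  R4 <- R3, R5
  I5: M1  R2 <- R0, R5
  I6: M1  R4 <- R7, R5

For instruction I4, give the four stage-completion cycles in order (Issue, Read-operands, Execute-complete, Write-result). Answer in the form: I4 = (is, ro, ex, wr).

[I1] 1/2/7/8
[I2] 2/9/14/15  (RAW R1: wait I1 write@8)
[I3] 3/4/5/10  (WAR R2: wait I2 read@9)
[I4] 4/16/18/19  (RAW R3: wait I2 write@15)
[I5] 16/17/22/23  (struct: M1 busy until I2 writes@15)
[I6] 24/25/30/31  (struct: M1 busy until I5 writes@23)

I4 = (4, 16, 18, 19)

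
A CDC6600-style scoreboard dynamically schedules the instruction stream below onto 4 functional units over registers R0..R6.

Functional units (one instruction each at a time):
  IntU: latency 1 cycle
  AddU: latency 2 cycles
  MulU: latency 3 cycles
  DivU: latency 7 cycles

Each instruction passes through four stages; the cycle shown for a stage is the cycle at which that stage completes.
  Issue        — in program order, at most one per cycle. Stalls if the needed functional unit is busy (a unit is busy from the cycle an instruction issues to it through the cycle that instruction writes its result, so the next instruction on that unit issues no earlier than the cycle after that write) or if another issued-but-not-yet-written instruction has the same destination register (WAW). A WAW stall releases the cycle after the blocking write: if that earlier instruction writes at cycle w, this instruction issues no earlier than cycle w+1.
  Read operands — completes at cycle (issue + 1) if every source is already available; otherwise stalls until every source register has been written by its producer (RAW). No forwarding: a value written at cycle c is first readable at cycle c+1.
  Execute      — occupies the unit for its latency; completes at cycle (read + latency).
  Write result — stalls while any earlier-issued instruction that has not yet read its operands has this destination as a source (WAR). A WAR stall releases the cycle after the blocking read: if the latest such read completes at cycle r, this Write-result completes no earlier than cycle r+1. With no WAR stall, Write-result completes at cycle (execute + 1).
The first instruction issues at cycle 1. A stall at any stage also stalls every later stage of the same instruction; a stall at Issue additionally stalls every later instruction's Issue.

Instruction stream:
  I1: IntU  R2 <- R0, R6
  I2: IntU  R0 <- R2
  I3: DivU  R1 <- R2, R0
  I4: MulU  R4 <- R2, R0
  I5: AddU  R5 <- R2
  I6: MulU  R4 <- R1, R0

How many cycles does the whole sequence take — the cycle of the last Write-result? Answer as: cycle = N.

cycle 1: I1 dispatched to IntU
cycle 2: I1 operands ready
cycle 3: I1 complete
cycle 4: R2←I1
cycle 5: I2 dispatched to IntU
cycle 6: I2 operands ready, I3 dispatched to DivU
cycle 7: I2 complete, I4 dispatched to MulU
cycle 8: R0←I2, I5 dispatched to AddU
cycle 9: I3 operands ready, I4 operands ready, I5 operands ready
cycle 11: I5 complete
cycle 12: I4 complete, R5←I5
cycle 13: R4←I4
cycle 14: I6 dispatched to MulU
cycle 16: I3 complete
cycle 17: R1←I3
cycle 18: I6 operands ready
cycle 21: I6 complete
cycle 22: R4←I6

cycle = 22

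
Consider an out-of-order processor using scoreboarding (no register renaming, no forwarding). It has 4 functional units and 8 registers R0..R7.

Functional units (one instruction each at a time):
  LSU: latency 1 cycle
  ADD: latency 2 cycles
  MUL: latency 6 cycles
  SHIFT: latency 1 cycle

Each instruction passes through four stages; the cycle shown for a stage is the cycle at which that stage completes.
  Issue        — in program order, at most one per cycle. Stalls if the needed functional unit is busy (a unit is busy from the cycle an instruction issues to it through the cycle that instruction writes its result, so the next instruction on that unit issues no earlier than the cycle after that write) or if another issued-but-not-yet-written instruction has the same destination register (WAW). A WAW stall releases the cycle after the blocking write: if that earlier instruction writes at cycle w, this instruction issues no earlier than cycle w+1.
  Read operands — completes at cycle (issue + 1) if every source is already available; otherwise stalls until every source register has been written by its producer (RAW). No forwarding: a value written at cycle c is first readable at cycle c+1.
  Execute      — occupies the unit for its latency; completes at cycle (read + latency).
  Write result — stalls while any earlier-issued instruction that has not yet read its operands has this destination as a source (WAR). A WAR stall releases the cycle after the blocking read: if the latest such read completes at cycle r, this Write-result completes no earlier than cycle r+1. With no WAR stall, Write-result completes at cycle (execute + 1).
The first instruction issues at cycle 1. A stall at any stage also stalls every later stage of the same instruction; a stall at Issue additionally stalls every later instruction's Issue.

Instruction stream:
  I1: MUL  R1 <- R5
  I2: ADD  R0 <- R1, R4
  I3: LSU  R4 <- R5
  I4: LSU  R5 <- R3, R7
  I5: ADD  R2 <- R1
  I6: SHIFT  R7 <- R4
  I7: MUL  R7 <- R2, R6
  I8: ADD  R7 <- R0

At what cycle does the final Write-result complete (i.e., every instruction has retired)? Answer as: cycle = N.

cycle = 32

[I1] 1/2/8/9
[I2] 2/10/12/13  (RAW R1: wait I1 write@9)
[I3] 3/4/5/11  (WAR R4: wait I2 read@10)
[I4] 12/13/14/15  (struct: LSU busy until I3 writes@11)
[I5] 14/15/17/18  (struct: ADD busy until I2 writes@13)
[I6] 15/16/17/18
[I7] 19/20/26/27  (WAW R7: wait I6 write@18)
[I8] 28/29/31/32  (WAW R7: wait I7 write@27)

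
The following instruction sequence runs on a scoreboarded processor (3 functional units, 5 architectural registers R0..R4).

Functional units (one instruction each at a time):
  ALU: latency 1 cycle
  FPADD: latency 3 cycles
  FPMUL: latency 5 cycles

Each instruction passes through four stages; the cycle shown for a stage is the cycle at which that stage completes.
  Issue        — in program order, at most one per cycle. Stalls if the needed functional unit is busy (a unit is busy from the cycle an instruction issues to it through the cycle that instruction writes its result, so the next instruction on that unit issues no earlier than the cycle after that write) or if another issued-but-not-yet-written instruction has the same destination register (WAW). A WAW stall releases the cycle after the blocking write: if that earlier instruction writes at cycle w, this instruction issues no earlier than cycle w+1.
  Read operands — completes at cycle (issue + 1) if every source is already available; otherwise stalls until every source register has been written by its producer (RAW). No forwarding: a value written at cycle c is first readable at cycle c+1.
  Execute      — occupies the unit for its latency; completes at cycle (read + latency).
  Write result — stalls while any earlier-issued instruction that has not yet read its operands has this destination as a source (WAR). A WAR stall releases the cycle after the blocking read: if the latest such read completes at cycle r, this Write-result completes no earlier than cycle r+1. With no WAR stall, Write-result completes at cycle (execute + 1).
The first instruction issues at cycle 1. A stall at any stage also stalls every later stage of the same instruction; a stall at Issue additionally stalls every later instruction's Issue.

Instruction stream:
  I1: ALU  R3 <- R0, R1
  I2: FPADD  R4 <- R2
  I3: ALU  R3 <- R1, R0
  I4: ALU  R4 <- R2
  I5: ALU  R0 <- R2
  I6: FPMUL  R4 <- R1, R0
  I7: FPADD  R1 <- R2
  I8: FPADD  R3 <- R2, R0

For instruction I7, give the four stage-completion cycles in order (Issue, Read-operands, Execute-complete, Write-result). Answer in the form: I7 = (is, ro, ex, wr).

I7 = (15, 16, 19, 20)

1) issue 1, read 2, done 3, write 4
2) issue 2, read 3, done 6, write 7
3) issue 5, read 6, done 7, write 8  <struct: ALU busy until I1 writes@4>
4) issue 9, read 10, done 11, write 12  <struct: ALU busy until I3 writes@8>
5) issue 13, read 14, done 15, write 16  <struct: ALU busy until I4 writes@12>
6) issue 14, read 17, done 22, write 23  <RAW R0: wait I5 write@16>
7) issue 15, read 16, done 19, write 20
8) issue 21, read 22, done 25, write 26  <struct: FPADD busy until I7 writes@20>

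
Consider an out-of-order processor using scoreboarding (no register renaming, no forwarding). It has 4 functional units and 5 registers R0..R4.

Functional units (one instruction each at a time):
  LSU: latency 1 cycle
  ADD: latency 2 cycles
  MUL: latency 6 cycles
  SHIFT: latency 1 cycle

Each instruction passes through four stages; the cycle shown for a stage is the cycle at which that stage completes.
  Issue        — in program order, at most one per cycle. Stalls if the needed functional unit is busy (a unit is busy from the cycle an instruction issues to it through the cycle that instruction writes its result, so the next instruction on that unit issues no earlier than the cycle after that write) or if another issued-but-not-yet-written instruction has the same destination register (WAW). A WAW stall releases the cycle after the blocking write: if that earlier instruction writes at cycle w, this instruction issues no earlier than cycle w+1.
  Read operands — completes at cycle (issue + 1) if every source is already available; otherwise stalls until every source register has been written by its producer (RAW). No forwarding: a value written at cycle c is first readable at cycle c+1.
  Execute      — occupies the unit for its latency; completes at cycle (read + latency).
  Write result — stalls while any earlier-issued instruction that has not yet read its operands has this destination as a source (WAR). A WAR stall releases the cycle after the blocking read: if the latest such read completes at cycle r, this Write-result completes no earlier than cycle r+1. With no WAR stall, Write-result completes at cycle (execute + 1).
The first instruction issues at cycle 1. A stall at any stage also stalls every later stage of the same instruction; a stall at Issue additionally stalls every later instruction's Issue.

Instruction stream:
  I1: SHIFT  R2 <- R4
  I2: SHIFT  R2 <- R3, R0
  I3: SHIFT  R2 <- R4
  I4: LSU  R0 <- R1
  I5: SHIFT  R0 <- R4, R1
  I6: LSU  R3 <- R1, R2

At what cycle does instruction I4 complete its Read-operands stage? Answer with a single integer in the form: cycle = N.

[1] I1 dispatched to SHIFT
[2] I1 operands ready
[3] I1 complete
[4] R2←I1
[5] I2 dispatched to SHIFT
[6] I2 operands ready
[7] I2 complete
[8] R2←I2
[9] I3 dispatched to SHIFT
[10] I3 operands ready | I4 dispatched to LSU
[11] I3 complete | I4 operands ready
[12] R2←I3 | I4 complete
[13] R0←I4
[14] I5 dispatched to SHIFT
[15] I5 operands ready | I6 dispatched to LSU
[16] I5 complete | I6 operands ready
[17] R0←I5 | I6 complete
[18] R3←I6

cycle = 11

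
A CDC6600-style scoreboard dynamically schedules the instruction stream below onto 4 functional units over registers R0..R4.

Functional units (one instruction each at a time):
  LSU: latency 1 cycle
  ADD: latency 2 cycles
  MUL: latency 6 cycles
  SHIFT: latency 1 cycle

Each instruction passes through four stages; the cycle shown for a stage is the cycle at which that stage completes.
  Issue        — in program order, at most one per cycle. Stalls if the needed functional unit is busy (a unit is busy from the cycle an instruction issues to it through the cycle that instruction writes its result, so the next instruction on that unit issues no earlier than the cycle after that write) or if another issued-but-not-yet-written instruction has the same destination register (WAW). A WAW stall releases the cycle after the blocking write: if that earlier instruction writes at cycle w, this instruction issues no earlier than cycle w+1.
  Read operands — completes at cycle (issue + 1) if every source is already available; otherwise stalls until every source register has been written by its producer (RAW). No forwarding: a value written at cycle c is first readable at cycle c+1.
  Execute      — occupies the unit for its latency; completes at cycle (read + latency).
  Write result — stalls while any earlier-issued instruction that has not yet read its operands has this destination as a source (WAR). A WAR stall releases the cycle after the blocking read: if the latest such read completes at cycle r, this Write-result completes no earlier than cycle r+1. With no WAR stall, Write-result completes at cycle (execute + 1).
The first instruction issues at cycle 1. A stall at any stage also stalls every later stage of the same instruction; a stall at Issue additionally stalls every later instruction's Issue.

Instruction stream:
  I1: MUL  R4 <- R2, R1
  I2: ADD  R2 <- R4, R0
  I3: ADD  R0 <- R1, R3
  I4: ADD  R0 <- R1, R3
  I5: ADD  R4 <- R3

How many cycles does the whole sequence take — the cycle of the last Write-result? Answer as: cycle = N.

[1] issue I1 (MUL)
[2] I1 read-ops; issue I2 (ADD)
[8] I1 finished on MUL
[9] I1→R4
[10] I2 read-ops
[12] I2 finished on ADD
[13] I2→R2
[14] issue I3 (ADD)
[15] I3 read-ops
[17] I3 finished on ADD
[18] I3→R0
[19] issue I4 (ADD)
[20] I4 read-ops
[22] I4 finished on ADD
[23] I4→R0
[24] issue I5 (ADD)
[25] I5 read-ops
[27] I5 finished on ADD
[28] I5→R4

cycle = 28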